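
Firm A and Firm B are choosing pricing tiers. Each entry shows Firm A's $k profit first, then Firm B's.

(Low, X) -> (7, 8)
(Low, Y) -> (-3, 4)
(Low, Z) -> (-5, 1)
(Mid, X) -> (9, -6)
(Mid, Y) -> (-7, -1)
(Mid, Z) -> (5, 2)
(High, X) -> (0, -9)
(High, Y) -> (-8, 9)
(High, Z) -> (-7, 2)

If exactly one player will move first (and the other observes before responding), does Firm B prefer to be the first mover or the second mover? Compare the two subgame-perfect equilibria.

second

If Firm A leads: Firm B's best replies are Low→X, Mid→Z, High→Y; Firm A's induced payoffs 7, 5, -8; outcome (Low, X), payoffs (7, 8).
If Firm B leads: Firm A's best replies are X→Mid, Y→Low, Z→Mid; Firm B's induced payoffs -6, 4, 2; outcome (Low, Y), payoffs (-3, 4).
Firm B gets 4 moving first and 8 moving second, so Firm B prefers to move second.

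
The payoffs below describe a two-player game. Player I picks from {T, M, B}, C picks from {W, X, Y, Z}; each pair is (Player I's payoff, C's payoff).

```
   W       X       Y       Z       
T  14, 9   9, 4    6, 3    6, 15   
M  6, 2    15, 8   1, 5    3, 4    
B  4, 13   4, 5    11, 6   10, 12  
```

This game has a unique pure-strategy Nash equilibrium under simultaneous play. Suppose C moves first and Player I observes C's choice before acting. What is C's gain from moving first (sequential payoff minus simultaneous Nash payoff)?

Player I best-responds to each possible C move:
- W → Player I plays T (best of 14, 6, 4); C gets 9.
- X → Player I plays M (best of 9, 15, 4); C gets 8.
- Y → Player I plays B (best of 6, 1, 11); C gets 6.
- Z → Player I plays B (best of 6, 3, 10); C gets 12.
Maximizing over 9, 8, 6, 12, C chooses Z. Subgame-perfect outcome: (B, Z) with payoffs (10, 12).
For the simultaneous game, intersect best replies.
Player I's best replies: W→T; X→M; Y→B; Z→B.
C's best replies: T→Z; M→X; B→W.
The unique mutual best reply is (M, X), giving (15, 8).
C's commitment gain: 12 − 8 = 4.

4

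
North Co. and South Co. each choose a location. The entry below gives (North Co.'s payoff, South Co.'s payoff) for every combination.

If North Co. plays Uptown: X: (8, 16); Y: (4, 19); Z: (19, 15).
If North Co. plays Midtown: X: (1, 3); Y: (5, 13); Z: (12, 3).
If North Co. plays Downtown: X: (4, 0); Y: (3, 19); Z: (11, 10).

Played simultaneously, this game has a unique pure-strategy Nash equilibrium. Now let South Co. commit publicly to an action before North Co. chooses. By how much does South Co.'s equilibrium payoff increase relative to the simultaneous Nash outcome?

3

North Co. best-responds to each possible South Co. move:
- X: North Co. compares 8, 1, 4 and picks Uptown; South Co. would get 16.
- Y: North Co. compares 4, 5, 3 and picks Midtown; South Co. would get 13.
- Z: North Co. compares 19, 12, 11 and picks Uptown; South Co. would get 15.
Maximizing over 16, 13, 15, South Co. chooses X. Subgame-perfect outcome: (Uptown, X) with payoffs (8, 16).
Under simultaneous play:
North Co.'s best replies: X→Uptown; Y→Midtown; Z→Uptown.
South Co.'s best replies: Uptown→Y; Midtown→Y; Downtown→Y.
Only (Midtown, Y) has each player best-responding; Nash payoffs (5, 13).
South Co.'s commitment gain: 16 − 13 = 3.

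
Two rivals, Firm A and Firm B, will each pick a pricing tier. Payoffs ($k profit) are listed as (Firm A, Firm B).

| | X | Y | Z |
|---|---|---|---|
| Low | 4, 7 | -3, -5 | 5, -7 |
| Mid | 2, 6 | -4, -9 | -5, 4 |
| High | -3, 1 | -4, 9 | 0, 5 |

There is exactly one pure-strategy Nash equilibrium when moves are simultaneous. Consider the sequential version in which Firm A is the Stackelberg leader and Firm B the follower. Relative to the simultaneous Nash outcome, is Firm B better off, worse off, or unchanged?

Firm B best-responds to each possible Firm A move:
- Low: BR = X, leader payoff 4.
- Mid: BR = X, leader payoff 2.
- High: BR = Y, leader payoff -4.
Firm A's induced payoffs are 4, 2, -4, so Firm A commits to Low. Subgame-perfect outcome: (Low, X) with payoffs (4, 7).
Now find the simultaneous Nash equilibrium.
Firm A's best replies: X→Low; Y→Low; Z→Low.
Firm B's best replies: Low→X; Mid→X; High→Y.
Only (Low, X) has each player best-responding; Nash payoffs (4, 7).
Firm B earns 7 sequentially versus 7 at the Nash outcome: unchanged.

unchanged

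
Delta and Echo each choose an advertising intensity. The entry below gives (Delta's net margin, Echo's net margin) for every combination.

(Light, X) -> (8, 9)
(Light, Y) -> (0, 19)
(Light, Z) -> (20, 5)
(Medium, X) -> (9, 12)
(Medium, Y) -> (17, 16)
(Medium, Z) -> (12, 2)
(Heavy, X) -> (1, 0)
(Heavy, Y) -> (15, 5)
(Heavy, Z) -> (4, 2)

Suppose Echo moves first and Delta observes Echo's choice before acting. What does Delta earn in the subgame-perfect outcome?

17

Work backward from Delta's decision.
- X: Delta compares 8, 9, 1 and picks Medium; Echo would get 12.
- Y: Delta compares 0, 17, 15 and picks Medium; Echo would get 16.
- Z: Delta compares 20, 12, 4 and picks Light; Echo would get 5.
Maximizing over 12, 16, 5, Echo chooses Y. Subgame-perfect outcome: (Medium, Y) with payoffs (17, 16).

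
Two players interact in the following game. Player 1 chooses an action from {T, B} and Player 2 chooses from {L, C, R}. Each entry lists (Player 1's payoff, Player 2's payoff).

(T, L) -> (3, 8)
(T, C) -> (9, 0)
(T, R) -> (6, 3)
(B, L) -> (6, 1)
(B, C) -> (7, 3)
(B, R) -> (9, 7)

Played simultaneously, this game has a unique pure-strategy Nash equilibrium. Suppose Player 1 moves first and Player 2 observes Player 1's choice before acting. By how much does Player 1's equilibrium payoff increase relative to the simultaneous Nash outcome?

Player 2 best-responds to each possible Player 1 move:
- T: BR = L, leader payoff 3.
- B: BR = R, leader payoff 9.
Player 1's induced payoffs are 3, 9, so Player 1 commits to B. Subgame-perfect outcome: (B, R) with payoffs (9, 7).
Under simultaneous play:
Player 1's best replies: L→B; C→T; R→B.
Player 2's best replies: T→L; B→R.
The unique mutual best reply is (B, R), giving (9, 7).
Player 1's commitment gain: 9 − 9 = 0.

0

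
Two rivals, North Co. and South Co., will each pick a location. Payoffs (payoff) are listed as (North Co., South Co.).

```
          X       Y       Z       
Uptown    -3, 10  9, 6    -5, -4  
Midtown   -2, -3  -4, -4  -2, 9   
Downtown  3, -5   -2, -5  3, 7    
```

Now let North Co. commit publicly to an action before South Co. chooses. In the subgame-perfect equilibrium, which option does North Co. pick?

South Co. best-responds to each possible North Co. move:
- Uptown: BR = X, leader payoff -3.
- Midtown: BR = Z, leader payoff -2.
- Downtown: BR = Z, leader payoff 3.
Among -3, -2, 3, the best is 3 at Downtown. Subgame-perfect outcome: (Downtown, Z) with payoffs (3, 7).

Downtown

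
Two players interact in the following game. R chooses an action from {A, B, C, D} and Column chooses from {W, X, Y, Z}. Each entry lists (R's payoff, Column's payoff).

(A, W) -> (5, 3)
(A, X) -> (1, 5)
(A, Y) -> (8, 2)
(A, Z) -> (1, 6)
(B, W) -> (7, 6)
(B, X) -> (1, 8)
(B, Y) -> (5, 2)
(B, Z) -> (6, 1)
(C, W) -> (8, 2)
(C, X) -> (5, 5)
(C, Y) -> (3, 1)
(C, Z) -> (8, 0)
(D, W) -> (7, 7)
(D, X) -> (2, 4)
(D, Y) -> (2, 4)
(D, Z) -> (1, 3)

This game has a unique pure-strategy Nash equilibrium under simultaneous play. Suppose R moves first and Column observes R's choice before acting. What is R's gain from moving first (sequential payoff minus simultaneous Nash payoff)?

2

Solve by backward induction (R leads).
- A → Column plays Z (best of 3, 5, 2, 6); R gets 1.
- B → Column plays X (best of 6, 8, 2, 1); R gets 1.
- C → Column plays X (best of 2, 5, 1, 0); R gets 5.
- D → Column plays W (best of 7, 4, 4, 3); R gets 7.
Maximizing over 1, 1, 5, 7, R chooses D. Subgame-perfect outcome: (D, W) with payoffs (7, 7).
Now find the simultaneous Nash equilibrium.
R's best replies: W→C; X→C; Y→A; Z→C.
Column's best replies: A→Z; B→X; C→X; D→W.
Only (C, X) has each player best-responding; Nash payoffs (5, 5).
R's commitment gain: 7 − 5 = 2.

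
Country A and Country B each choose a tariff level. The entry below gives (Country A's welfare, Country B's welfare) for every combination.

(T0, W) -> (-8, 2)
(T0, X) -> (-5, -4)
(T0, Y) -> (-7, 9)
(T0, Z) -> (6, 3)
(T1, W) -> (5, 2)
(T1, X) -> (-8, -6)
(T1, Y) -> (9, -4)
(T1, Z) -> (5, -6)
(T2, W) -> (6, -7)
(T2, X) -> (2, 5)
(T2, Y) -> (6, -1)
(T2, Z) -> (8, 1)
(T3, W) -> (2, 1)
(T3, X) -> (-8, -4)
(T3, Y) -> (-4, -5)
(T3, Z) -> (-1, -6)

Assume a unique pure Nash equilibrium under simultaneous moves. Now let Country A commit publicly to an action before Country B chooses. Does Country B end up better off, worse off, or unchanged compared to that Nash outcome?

worse off

Backward induction with Country A moving first.
- T0 → Country B plays Y (best of 2, -4, 9, 3); Country A gets -7.
- T1 → Country B plays W (best of 2, -6, -4, -6); Country A gets 5.
- T2 → Country B plays X (best of -7, 5, -1, 1); Country A gets 2.
- T3 → Country B plays W (best of 1, -4, -5, -6); Country A gets 2.
Maximizing over -7, 5, 2, 2, Country A chooses T1. Subgame-perfect outcome: (T1, W) with payoffs (5, 2).
Under simultaneous play:
Country A's best replies: W→T2; X→T2; Y→T1; Z→T2.
Country B's best replies: T0→Y; T1→W; T2→X; T3→W.
The unique mutual best reply is (T2, X), giving (2, 5).
Country B earns 2 sequentially versus 5 at the Nash outcome: worse off.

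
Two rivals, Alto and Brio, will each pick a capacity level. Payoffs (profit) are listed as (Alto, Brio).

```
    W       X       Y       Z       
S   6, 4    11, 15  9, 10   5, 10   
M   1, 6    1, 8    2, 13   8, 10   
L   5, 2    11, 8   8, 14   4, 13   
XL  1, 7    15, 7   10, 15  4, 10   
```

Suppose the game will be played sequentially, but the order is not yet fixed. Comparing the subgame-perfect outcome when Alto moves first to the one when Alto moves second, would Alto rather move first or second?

If Alto leads: Brio's best replies are S→X, M→Y, L→Y, XL→Y; Alto's induced payoffs 11, 2, 8, 10; outcome (S, X), payoffs (11, 15).
If Brio leads: Alto's best replies are W→S, X→XL, Y→XL, Z→M; Brio's induced payoffs 4, 7, 15, 10; outcome (XL, Y), payoffs (10, 15).
Alto gets 11 moving first and 10 moving second, so Alto prefers to move first.

first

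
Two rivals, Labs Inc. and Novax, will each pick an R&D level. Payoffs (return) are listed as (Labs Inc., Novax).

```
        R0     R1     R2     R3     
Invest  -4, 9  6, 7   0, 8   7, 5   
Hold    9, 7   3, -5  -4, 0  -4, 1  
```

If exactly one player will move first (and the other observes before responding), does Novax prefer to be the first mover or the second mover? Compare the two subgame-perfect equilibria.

If Labs Inc. leads: Novax's best replies are Invest→R0, Hold→R0; Labs Inc.'s induced payoffs -4, 9; outcome (Hold, R0), payoffs (9, 7).
If Novax leads: Labs Inc.'s best replies are R0→Hold, R1→Invest, R2→Invest, R3→Invest; Novax's induced payoffs 7, 7, 8, 5; outcome (Invest, R2), payoffs (0, 8).
Novax gets 8 moving first and 7 moving second, so Novax prefers to move first.

first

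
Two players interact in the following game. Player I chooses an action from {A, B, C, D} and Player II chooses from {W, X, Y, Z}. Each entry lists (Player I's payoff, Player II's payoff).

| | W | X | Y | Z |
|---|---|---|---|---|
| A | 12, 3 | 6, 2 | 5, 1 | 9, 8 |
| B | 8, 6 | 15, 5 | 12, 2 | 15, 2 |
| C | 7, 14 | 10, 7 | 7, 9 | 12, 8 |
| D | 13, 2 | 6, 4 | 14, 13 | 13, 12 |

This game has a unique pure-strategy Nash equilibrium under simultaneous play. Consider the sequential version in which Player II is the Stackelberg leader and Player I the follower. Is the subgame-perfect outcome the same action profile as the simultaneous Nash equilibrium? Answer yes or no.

Work backward from Player I's decision.
- W → Player I plays D (best of 12, 8, 7, 13); Player II gets 2.
- X → Player I plays B (best of 6, 15, 10, 6); Player II gets 5.
- Y → Player I plays D (best of 5, 12, 7, 14); Player II gets 13.
- Z → Player I plays B (best of 9, 15, 12, 13); Player II gets 2.
Player II's induced payoffs are 2, 5, 13, 2, so Player II commits to Y. Subgame-perfect outcome: (D, Y) with payoffs (14, 13).
Now find the simultaneous Nash equilibrium.
Player I's best replies: W→D; X→B; Y→D; Z→B.
Player II's best replies: A→Z; B→W; C→W; D→Y.
The unique mutual best reply is (D, Y), giving (14, 13).
Sequential outcome (D, Y) coincides with the Nash profile (D, Y).

yes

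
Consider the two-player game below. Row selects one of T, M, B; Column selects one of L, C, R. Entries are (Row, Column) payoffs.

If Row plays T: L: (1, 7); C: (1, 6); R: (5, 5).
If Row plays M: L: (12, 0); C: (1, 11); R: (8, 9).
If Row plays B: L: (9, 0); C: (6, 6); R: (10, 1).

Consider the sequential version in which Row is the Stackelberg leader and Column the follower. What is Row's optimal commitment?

B

Column best-responds to each possible Row move:
- T: Column compares 7, 6, 5 and picks L; Row would get 1.
- M: Column compares 0, 11, 9 and picks C; Row would get 1.
- B: Column compares 0, 6, 1 and picks C; Row would get 6.
Maximizing over 1, 1, 6, Row chooses B. Subgame-perfect outcome: (B, C) with payoffs (6, 6).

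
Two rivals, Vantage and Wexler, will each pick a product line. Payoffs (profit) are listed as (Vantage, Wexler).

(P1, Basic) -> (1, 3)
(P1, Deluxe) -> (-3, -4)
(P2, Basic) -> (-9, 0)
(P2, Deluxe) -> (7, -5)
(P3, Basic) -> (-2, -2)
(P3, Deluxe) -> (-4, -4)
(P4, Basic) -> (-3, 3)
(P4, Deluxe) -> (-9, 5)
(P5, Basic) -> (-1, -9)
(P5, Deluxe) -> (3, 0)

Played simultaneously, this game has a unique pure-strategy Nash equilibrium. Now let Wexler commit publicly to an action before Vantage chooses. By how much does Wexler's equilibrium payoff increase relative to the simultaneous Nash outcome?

Solve by backward induction (Wexler leads).
- Basic: Vantage compares 1, -9, -2, -3, -1 and picks P1; Wexler would get 3.
- Deluxe: Vantage compares -3, 7, -4, -9, 3 and picks P2; Wexler would get -5.
Wexler's induced payoffs are 3, -5, so Wexler commits to Basic. Subgame-perfect outcome: (P1, Basic) with payoffs (1, 3).
Now find the simultaneous Nash equilibrium.
Vantage's best replies: Basic→P1; Deluxe→P2.
Wexler's best replies: P1→Basic; P2→Basic; P3→Basic; P4→Deluxe; P5→Deluxe.
The unique mutual best reply is (P1, Basic), giving (1, 3).
Wexler's commitment gain: 3 − 3 = 0.

0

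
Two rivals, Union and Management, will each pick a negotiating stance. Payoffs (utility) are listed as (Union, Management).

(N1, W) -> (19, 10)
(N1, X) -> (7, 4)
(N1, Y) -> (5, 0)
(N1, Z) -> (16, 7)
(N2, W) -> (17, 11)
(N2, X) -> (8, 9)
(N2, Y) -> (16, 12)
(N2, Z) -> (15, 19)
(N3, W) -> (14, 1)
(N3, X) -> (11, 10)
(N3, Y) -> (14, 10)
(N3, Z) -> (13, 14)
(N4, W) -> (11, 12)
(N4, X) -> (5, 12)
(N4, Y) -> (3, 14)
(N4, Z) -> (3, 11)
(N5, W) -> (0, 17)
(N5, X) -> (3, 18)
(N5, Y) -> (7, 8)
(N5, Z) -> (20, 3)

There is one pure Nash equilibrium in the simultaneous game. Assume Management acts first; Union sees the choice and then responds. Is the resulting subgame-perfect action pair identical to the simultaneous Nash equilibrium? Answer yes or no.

no

Work backward from Union's decision.
- W → Union plays N1 (best of 19, 17, 14, 11, 0); Management gets 10.
- X → Union plays N3 (best of 7, 8, 11, 5, 3); Management gets 10.
- Y → Union plays N2 (best of 5, 16, 14, 3, 7); Management gets 12.
- Z → Union plays N5 (best of 16, 15, 13, 3, 20); Management gets 3.
Management's induced payoffs are 10, 10, 12, 3, so Management commits to Y. Subgame-perfect outcome: (N2, Y) with payoffs (16, 12).
For the simultaneous game, intersect best replies.
Union's best replies: W→N1; X→N3; Y→N2; Z→N5.
Management's best replies: N1→W; N2→Z; N3→Z; N4→Y; N5→X.
The unique mutual best reply is (N1, W), giving (19, 10).
Sequential outcome (N2, Y) differs from the Nash profile (N1, W).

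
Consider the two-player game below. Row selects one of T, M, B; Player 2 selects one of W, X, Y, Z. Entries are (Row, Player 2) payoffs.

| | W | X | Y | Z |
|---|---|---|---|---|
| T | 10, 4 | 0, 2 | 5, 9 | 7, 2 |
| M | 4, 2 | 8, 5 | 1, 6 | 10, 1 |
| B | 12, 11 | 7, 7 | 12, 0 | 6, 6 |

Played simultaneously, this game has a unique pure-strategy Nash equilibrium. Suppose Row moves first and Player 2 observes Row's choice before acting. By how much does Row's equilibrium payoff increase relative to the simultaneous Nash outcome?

0

Work backward from Player 2's decision.
- T → Player 2 plays Y (best of 4, 2, 9, 2); Row gets 5.
- M → Player 2 plays Y (best of 2, 5, 6, 1); Row gets 1.
- B → Player 2 plays W (best of 11, 7, 0, 6); Row gets 12.
Row's induced payoffs are 5, 1, 12, so Row commits to B. Subgame-perfect outcome: (B, W) with payoffs (12, 11).
For the simultaneous game, intersect best replies.
Row's best replies: W→B; X→M; Y→B; Z→M.
Player 2's best replies: T→Y; M→Y; B→W.
Only (B, W) has each player best-responding; Nash payoffs (12, 11).
Row's commitment gain: 12 − 12 = 0.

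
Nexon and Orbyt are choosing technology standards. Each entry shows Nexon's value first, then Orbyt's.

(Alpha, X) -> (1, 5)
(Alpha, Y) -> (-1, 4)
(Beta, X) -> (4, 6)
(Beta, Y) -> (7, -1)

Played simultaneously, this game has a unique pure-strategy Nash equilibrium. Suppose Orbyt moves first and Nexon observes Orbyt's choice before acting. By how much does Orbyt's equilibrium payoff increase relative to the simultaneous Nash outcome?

Solve by backward induction (Orbyt leads).
- X: Nexon compares 1, 4 and picks Beta; Orbyt would get 6.
- Y: Nexon compares -1, 7 and picks Beta; Orbyt would get -1.
Maximizing over 6, -1, Orbyt chooses X. Subgame-perfect outcome: (Beta, X) with payoffs (4, 6).
For the simultaneous game, intersect best replies.
Nexon's best replies: X→Beta; Y→Beta.
Orbyt's best replies: Alpha→X; Beta→X.
Only (Beta, X) has each player best-responding; Nash payoffs (4, 6).
Orbyt's commitment gain: 6 − 6 = 0.

0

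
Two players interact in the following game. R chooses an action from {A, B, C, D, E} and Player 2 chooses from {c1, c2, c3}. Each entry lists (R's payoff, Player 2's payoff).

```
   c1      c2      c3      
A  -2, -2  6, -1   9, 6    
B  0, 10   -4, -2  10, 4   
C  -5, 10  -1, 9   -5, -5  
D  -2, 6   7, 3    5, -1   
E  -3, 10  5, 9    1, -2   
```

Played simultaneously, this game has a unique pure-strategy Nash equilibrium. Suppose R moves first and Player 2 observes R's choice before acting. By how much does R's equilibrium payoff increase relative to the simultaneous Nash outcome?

9

Player 2 best-responds to each possible R move:
- A → Player 2 plays c3 (best of -2, -1, 6); R gets 9.
- B → Player 2 plays c1 (best of 10, -2, 4); R gets 0.
- C → Player 2 plays c1 (best of 10, 9, -5); R gets -5.
- D → Player 2 plays c1 (best of 6, 3, -1); R gets -2.
- E → Player 2 plays c1 (best of 10, 9, -2); R gets -3.
Maximizing over 9, 0, -5, -2, -3, R chooses A. Subgame-perfect outcome: (A, c3) with payoffs (9, 6).
For the simultaneous game, intersect best replies.
R's best replies: c1→B; c2→D; c3→B.
Player 2's best replies: A→c3; B→c1; C→c1; D→c1; E→c1.
The unique mutual best reply is (B, c1), giving (0, 10).
R's commitment gain: 9 − 0 = 9.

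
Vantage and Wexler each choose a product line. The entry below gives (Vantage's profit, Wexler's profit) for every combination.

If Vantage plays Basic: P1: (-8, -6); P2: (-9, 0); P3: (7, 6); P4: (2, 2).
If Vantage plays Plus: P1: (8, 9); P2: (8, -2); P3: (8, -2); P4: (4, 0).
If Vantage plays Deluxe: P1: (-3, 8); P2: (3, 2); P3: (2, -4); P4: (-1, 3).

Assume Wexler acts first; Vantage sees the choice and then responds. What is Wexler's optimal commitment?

P1

Vantage best-responds to each possible Wexler move:
- P1: BR = Plus, leader payoff 9.
- P2: BR = Plus, leader payoff -2.
- P3: BR = Plus, leader payoff -2.
- P4: BR = Plus, leader payoff 0.
Maximizing over 9, -2, -2, 0, Wexler chooses P1. Subgame-perfect outcome: (Plus, P1) with payoffs (8, 9).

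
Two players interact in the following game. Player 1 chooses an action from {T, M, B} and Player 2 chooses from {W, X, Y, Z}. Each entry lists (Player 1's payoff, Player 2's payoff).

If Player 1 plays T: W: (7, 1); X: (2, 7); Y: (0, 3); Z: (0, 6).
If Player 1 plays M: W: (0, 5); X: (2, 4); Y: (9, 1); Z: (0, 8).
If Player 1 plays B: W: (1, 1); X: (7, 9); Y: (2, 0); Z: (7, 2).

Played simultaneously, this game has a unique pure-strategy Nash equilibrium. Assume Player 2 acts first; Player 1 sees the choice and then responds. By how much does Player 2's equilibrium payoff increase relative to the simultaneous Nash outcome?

0

Player 1 best-responds to each possible Player 2 move:
- W: Player 1 compares 7, 0, 1 and picks T; Player 2 would get 1.
- X: Player 1 compares 2, 2, 7 and picks B; Player 2 would get 9.
- Y: Player 1 compares 0, 9, 2 and picks M; Player 2 would get 1.
- Z: Player 1 compares 0, 0, 7 and picks B; Player 2 would get 2.
Maximizing over 1, 9, 1, 2, Player 2 chooses X. Subgame-perfect outcome: (B, X) with payoffs (7, 9).
For the simultaneous game, intersect best replies.
Player 1's best replies: W→T; X→B; Y→M; Z→B.
Player 2's best replies: T→X; M→Z; B→X.
The unique mutual best reply is (B, X), giving (7, 9).
Player 2's commitment gain: 9 − 9 = 0.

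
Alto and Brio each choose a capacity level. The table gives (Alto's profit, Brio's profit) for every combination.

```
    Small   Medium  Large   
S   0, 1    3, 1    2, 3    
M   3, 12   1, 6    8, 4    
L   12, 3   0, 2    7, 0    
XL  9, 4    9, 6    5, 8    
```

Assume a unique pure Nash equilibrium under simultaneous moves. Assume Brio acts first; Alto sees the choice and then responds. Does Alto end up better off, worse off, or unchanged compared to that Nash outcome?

worse off

Work backward from Alto's decision.
- Small: Alto compares 0, 3, 12, 9 and picks L; Brio would get 3.
- Medium: Alto compares 3, 1, 0, 9 and picks XL; Brio would get 6.
- Large: Alto compares 2, 8, 7, 5 and picks M; Brio would get 4.
Maximizing over 3, 6, 4, Brio chooses Medium. Subgame-perfect outcome: (XL, Medium) with payoffs (9, 6).
For the simultaneous game, intersect best replies.
Alto's best replies: Small→L; Medium→XL; Large→M.
Brio's best replies: S→Large; M→Small; L→Small; XL→Large.
The unique mutual best reply is (L, Small), giving (12, 3).
Alto earns 9 sequentially versus 12 at the Nash outcome: worse off.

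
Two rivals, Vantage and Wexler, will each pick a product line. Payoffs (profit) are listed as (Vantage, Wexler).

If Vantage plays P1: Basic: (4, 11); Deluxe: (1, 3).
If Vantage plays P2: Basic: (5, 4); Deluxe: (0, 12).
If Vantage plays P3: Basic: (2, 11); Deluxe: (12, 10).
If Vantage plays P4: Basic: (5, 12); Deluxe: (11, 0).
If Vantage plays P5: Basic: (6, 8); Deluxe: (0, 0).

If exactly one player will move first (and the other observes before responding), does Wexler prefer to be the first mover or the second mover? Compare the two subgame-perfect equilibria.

first

If Vantage leads: Wexler's best replies are P1→Basic, P2→Deluxe, P3→Basic, P4→Basic, P5→Basic; Vantage's induced payoffs 4, 0, 2, 5, 6; outcome (P5, Basic), payoffs (6, 8).
If Wexler leads: Vantage's best replies are Basic→P5, Deluxe→P3; Wexler's induced payoffs 8, 10; outcome (P3, Deluxe), payoffs (12, 10).
Wexler gets 10 moving first and 8 moving second, so Wexler prefers to move first.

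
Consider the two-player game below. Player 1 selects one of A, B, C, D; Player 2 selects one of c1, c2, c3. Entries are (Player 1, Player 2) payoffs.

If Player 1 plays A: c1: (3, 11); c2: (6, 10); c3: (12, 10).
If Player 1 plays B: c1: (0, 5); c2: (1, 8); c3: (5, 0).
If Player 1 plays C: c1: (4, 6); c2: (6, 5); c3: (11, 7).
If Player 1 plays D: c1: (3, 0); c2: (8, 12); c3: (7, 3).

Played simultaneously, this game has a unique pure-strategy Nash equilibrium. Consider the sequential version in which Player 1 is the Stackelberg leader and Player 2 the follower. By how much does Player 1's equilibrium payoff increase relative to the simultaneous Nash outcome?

Work backward from Player 2's decision.
- A: BR = c1, leader payoff 3.
- B: BR = c2, leader payoff 1.
- C: BR = c3, leader payoff 11.
- D: BR = c2, leader payoff 8.
Player 1's induced payoffs are 3, 1, 11, 8, so Player 1 commits to C. Subgame-perfect outcome: (C, c3) with payoffs (11, 7).
For the simultaneous game, intersect best replies.
Player 1's best replies: c1→C; c2→D; c3→A.
Player 2's best replies: A→c1; B→c2; C→c3; D→c2.
Only (D, c2) has each player best-responding; Nash payoffs (8, 12).
Player 1's commitment gain: 11 − 8 = 3.

3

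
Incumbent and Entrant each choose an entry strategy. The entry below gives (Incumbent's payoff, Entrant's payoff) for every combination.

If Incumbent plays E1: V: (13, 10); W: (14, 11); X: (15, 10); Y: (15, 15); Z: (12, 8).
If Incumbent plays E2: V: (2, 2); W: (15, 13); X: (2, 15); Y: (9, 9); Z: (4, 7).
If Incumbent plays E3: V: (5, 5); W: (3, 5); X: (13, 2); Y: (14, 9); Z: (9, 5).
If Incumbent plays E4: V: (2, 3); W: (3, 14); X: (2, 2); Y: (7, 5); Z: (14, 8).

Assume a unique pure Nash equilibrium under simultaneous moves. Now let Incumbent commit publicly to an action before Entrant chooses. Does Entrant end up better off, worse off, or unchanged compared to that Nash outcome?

Work backward from Entrant's decision.
- E1 → Entrant plays Y (best of 10, 11, 10, 15, 8); Incumbent gets 15.
- E2 → Entrant plays X (best of 2, 13, 15, 9, 7); Incumbent gets 2.
- E3 → Entrant plays Y (best of 5, 5, 2, 9, 5); Incumbent gets 14.
- E4 → Entrant plays W (best of 3, 14, 2, 5, 8); Incumbent gets 3.
Maximizing over 15, 2, 14, 3, Incumbent chooses E1. Subgame-perfect outcome: (E1, Y) with payoffs (15, 15).
For the simultaneous game, intersect best replies.
Incumbent's best replies: V→E1; W→E2; X→E1; Y→E1; Z→E4.
Entrant's best replies: E1→Y; E2→X; E3→Y; E4→W.
The unique mutual best reply is (E1, Y), giving (15, 15).
Entrant earns 15 sequentially versus 15 at the Nash outcome: unchanged.

unchanged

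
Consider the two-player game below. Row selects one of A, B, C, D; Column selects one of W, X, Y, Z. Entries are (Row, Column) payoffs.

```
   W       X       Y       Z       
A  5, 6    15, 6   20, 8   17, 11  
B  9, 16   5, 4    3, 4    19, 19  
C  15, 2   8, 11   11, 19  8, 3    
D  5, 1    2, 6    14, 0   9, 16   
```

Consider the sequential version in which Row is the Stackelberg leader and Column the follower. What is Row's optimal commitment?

B

Work backward from Column's decision.
- A: Column compares 6, 6, 8, 11 and picks Z; Row would get 17.
- B: Column compares 16, 4, 4, 19 and picks Z; Row would get 19.
- C: Column compares 2, 11, 19, 3 and picks Y; Row would get 11.
- D: Column compares 1, 6, 0, 16 and picks Z; Row would get 9.
Among 17, 19, 11, 9, the best is 19 at B. Subgame-perfect outcome: (B, Z) with payoffs (19, 19).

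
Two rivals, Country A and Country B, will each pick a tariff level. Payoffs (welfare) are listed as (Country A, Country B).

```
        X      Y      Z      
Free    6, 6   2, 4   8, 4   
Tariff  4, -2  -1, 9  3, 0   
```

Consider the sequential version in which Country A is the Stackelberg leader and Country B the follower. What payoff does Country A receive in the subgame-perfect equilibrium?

Backward induction with Country A moving first.
- Free → Country B plays X (best of 6, 4, 4); Country A gets 6.
- Tariff → Country B plays Y (best of -2, 9, 0); Country A gets -1.
Maximizing over 6, -1, Country A chooses Free. Subgame-perfect outcome: (Free, X) with payoffs (6, 6).

6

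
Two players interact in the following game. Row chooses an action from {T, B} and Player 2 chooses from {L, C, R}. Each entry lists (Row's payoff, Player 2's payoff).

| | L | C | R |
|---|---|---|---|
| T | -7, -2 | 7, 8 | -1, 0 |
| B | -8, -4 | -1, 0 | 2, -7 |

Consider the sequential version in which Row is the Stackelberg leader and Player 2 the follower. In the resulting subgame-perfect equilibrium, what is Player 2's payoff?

Work backward from Player 2's decision.
- T: Player 2 compares -2, 8, 0 and picks C; Row would get 7.
- B: Player 2 compares -4, 0, -7 and picks C; Row would get -1.
Maximizing over 7, -1, Row chooses T. Subgame-perfect outcome: (T, C) with payoffs (7, 8).

8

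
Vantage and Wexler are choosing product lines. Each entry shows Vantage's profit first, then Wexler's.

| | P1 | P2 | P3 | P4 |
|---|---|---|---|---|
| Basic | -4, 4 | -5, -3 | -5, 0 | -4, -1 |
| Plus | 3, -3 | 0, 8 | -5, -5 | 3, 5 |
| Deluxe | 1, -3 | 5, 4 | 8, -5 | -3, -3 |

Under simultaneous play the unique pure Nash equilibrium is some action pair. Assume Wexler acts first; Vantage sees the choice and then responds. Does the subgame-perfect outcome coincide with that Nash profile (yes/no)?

no

Backward induction with Wexler moving first.
- P1 → Vantage plays Plus (best of -4, 3, 1); Wexler gets -3.
- P2 → Vantage plays Deluxe (best of -5, 0, 5); Wexler gets 4.
- P3 → Vantage plays Deluxe (best of -5, -5, 8); Wexler gets -5.
- P4 → Vantage plays Plus (best of -4, 3, -3); Wexler gets 5.
Among -3, 4, -5, 5, the best is 5 at P4. Subgame-perfect outcome: (Plus, P4) with payoffs (3, 5).
For the simultaneous game, intersect best replies.
Vantage's best replies: P1→Plus; P2→Deluxe; P3→Deluxe; P4→Plus.
Wexler's best replies: Basic→P1; Plus→P2; Deluxe→P2.
The unique mutual best reply is (Deluxe, P2), giving (5, 4).
Sequential outcome (Plus, P4) differs from the Nash profile (Deluxe, P2).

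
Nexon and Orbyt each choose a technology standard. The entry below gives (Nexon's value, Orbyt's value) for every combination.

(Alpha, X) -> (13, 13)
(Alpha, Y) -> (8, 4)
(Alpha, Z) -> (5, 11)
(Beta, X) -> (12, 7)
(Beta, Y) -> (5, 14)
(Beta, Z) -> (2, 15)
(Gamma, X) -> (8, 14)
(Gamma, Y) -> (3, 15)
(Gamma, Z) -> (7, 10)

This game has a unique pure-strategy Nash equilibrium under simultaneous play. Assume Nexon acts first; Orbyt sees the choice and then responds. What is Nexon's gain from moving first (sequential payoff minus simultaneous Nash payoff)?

Orbyt best-responds to each possible Nexon move:
- Alpha: BR = X, leader payoff 13.
- Beta: BR = Z, leader payoff 2.
- Gamma: BR = Y, leader payoff 3.
Nexon's induced payoffs are 13, 2, 3, so Nexon commits to Alpha. Subgame-perfect outcome: (Alpha, X) with payoffs (13, 13).
For the simultaneous game, intersect best replies.
Nexon's best replies: X→Alpha; Y→Alpha; Z→Gamma.
Orbyt's best replies: Alpha→X; Beta→Z; Gamma→Y.
The unique mutual best reply is (Alpha, X), giving (13, 13).
Nexon's commitment gain: 13 − 13 = 0.

0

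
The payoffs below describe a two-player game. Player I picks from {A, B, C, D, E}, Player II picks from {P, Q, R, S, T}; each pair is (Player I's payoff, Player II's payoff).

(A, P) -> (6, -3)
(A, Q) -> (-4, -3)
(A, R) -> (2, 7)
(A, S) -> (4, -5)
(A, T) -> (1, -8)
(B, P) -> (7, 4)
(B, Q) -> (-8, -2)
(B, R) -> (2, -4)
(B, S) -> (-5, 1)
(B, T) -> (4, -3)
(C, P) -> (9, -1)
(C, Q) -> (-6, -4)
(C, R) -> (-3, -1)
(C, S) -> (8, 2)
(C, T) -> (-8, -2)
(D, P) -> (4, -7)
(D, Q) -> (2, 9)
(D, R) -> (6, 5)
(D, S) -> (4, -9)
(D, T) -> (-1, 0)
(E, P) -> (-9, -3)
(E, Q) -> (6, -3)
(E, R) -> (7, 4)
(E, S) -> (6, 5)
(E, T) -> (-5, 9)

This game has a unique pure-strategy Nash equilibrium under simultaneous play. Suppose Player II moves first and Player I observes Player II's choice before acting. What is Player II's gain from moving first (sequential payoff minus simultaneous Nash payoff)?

Player I best-responds to each possible Player II move:
- P: BR = C, leader payoff -1.
- Q: BR = E, leader payoff -3.
- R: BR = E, leader payoff 4.
- S: BR = C, leader payoff 2.
- T: BR = B, leader payoff -3.
Maximizing over -1, -3, 4, 2, -3, Player II chooses R. Subgame-perfect outcome: (E, R) with payoffs (7, 4).
Now find the simultaneous Nash equilibrium.
Player I's best replies: P→C; Q→E; R→E; S→C; T→B.
Player II's best replies: A→R; B→P; C→S; D→Q; E→T.
The unique mutual best reply is (C, S), giving (8, 2).
Player II's commitment gain: 4 − 2 = 2.

2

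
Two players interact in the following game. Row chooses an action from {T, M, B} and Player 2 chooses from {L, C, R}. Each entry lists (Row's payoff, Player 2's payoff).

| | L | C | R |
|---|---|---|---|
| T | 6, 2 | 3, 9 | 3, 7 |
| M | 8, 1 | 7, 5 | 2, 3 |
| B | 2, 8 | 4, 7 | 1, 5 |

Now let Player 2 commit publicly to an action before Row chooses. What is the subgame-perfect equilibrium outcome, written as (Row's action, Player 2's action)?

(T, R)

Backward induction with Player 2 moving first.
- L → Row plays M (best of 6, 8, 2); Player 2 gets 1.
- C → Row plays M (best of 3, 7, 4); Player 2 gets 5.
- R → Row plays T (best of 3, 2, 1); Player 2 gets 7.
Player 2's induced payoffs are 1, 5, 7, so Player 2 commits to R. Subgame-perfect outcome: (T, R) with payoffs (3, 7).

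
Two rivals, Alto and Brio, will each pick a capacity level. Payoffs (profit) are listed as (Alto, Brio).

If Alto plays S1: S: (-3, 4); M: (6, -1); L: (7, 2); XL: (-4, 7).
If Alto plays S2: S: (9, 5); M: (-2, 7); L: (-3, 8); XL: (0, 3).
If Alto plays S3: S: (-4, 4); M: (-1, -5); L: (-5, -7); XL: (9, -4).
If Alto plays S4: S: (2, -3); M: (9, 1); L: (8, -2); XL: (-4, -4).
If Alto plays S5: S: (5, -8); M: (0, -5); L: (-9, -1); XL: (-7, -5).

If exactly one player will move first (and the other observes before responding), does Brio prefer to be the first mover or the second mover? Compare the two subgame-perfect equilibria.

If Alto leads: Brio's best replies are S1→XL, S2→L, S3→S, S4→M, S5→L; Alto's induced payoffs -4, -3, -4, 9, -9; outcome (S4, M), payoffs (9, 1).
If Brio leads: Alto's best replies are S→S2, M→S4, L→S4, XL→S3; Brio's induced payoffs 5, 1, -2, -4; outcome (S2, S), payoffs (9, 5).
Brio gets 5 moving first and 1 moving second, so Brio prefers to move first.

first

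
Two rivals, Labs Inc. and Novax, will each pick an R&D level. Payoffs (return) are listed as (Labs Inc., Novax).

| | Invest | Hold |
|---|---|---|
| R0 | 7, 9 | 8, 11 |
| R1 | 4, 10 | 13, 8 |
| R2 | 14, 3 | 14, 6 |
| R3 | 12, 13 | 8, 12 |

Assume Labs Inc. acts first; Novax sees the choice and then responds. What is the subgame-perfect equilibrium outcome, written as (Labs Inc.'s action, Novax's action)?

(R2, Hold)

Backward induction with Labs Inc. moving first.
- R0: BR = Hold, leader payoff 8.
- R1: BR = Invest, leader payoff 4.
- R2: BR = Hold, leader payoff 14.
- R3: BR = Invest, leader payoff 12.
Labs Inc.'s induced payoffs are 8, 4, 14, 12, so Labs Inc. commits to R2. Subgame-perfect outcome: (R2, Hold) with payoffs (14, 6).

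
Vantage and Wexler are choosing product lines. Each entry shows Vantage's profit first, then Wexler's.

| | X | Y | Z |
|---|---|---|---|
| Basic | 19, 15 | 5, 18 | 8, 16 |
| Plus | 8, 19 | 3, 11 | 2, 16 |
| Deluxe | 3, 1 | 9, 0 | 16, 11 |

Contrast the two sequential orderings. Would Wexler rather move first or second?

first

If Vantage leads: Wexler's best replies are Basic→Y, Plus→X, Deluxe→Z; Vantage's induced payoffs 5, 8, 16; outcome (Deluxe, Z), payoffs (16, 11).
If Wexler leads: Vantage's best replies are X→Basic, Y→Deluxe, Z→Deluxe; Wexler's induced payoffs 15, 0, 11; outcome (Basic, X), payoffs (19, 15).
Wexler gets 15 moving first and 11 moving second, so Wexler prefers to move first.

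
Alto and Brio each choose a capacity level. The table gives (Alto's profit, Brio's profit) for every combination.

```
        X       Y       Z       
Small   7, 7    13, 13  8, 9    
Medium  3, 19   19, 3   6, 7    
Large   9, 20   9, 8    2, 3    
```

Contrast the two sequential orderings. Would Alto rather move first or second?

first

If Alto leads: Brio's best replies are Small→Y, Medium→X, Large→X; Alto's induced payoffs 13, 3, 9; outcome (Small, Y), payoffs (13, 13).
If Brio leads: Alto's best replies are X→Large, Y→Medium, Z→Small; Brio's induced payoffs 20, 3, 9; outcome (Large, X), payoffs (9, 20).
Alto gets 13 moving first and 9 moving second, so Alto prefers to move first.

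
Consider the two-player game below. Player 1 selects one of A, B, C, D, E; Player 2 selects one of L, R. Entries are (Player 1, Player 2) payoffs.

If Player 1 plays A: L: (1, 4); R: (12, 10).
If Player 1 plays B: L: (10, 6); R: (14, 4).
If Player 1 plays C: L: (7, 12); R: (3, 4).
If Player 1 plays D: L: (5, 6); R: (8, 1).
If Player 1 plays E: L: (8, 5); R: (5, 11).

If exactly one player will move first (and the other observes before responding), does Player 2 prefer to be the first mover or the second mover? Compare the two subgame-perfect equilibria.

If Player 1 leads: Player 2's best replies are A→R, B→L, C→L, D→L, E→R; Player 1's induced payoffs 12, 10, 7, 5, 5; outcome (A, R), payoffs (12, 10).
If Player 2 leads: Player 1's best replies are L→B, R→B; Player 2's induced payoffs 6, 4; outcome (B, L), payoffs (10, 6).
Player 2 gets 6 moving first and 10 moving second, so Player 2 prefers to move second.

second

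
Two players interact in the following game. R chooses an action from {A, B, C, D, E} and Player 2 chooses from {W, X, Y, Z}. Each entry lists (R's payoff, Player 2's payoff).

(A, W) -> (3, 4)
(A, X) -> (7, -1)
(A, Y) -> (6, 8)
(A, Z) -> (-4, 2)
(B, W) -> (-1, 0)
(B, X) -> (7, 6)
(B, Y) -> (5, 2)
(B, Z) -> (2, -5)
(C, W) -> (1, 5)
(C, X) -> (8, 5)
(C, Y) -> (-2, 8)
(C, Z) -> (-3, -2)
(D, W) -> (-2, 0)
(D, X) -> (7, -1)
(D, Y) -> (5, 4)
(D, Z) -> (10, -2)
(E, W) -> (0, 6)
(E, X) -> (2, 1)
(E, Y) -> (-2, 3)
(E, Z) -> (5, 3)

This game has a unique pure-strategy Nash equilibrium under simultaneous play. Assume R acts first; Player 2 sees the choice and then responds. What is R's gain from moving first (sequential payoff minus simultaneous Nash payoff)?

1

Work backward from Player 2's decision.
- A: Player 2 compares 4, -1, 8, 2 and picks Y; R would get 6.
- B: Player 2 compares 0, 6, 2, -5 and picks X; R would get 7.
- C: Player 2 compares 5, 5, 8, -2 and picks Y; R would get -2.
- D: Player 2 compares 0, -1, 4, -2 and picks Y; R would get 5.
- E: Player 2 compares 6, 1, 3, 3 and picks W; R would get 0.
Maximizing over 6, 7, -2, 5, 0, R chooses B. Subgame-perfect outcome: (B, X) with payoffs (7, 6).
Now find the simultaneous Nash equilibrium.
R's best replies: W→A; X→C; Y→A; Z→D.
Player 2's best replies: A→Y; B→X; C→Y; D→Y; E→W.
The unique mutual best reply is (A, Y), giving (6, 8).
R's commitment gain: 7 − 6 = 1.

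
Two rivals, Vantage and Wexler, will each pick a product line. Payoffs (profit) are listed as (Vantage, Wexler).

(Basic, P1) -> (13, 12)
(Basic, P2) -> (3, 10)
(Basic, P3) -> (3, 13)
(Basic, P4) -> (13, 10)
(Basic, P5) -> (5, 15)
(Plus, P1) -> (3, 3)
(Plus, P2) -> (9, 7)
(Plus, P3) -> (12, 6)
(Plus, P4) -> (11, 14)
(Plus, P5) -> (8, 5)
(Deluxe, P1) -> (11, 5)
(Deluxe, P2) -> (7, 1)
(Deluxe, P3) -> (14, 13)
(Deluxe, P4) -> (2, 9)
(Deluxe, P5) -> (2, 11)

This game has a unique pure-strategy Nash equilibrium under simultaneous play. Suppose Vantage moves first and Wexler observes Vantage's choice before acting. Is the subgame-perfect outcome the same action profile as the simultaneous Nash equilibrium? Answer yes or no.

yes

Wexler best-responds to each possible Vantage move:
- Basic: BR = P5, leader payoff 5.
- Plus: BR = P4, leader payoff 11.
- Deluxe: BR = P3, leader payoff 14.
Maximizing over 5, 11, 14, Vantage chooses Deluxe. Subgame-perfect outcome: (Deluxe, P3) with payoffs (14, 13).
Under simultaneous play:
Vantage's best replies: P1→Basic; P2→Plus; P3→Deluxe; P4→Basic; P5→Plus.
Wexler's best replies: Basic→P5; Plus→P4; Deluxe→P3.
The unique mutual best reply is (Deluxe, P3), giving (14, 13).
Sequential outcome (Deluxe, P3) coincides with the Nash profile (Deluxe, P3).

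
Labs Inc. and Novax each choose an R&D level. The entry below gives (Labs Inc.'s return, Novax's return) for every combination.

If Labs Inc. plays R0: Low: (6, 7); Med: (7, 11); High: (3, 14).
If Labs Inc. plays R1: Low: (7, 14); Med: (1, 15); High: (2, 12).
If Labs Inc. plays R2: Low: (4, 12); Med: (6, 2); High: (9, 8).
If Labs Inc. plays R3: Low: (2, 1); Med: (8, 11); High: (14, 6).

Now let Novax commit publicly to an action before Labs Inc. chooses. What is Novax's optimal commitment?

Work backward from Labs Inc.'s decision.
- Low → Labs Inc. plays R1 (best of 6, 7, 4, 2); Novax gets 14.
- Med → Labs Inc. plays R3 (best of 7, 1, 6, 8); Novax gets 11.
- High → Labs Inc. plays R3 (best of 3, 2, 9, 14); Novax gets 6.
Among 14, 11, 6, the best is 14 at Low. Subgame-perfect outcome: (R1, Low) with payoffs (7, 14).

Low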